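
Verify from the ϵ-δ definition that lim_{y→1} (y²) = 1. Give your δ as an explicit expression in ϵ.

Fix ϵ > 0. We seek δ > 0 with 0 < |y − 1| < δ ⇒ |y² − 1| < ϵ.
Factor: y² − 1 = (y − 1)(y + 1), so |y² − 1| = |y − 1|·|y + 1|.
Restrict δ ≤ 2. Then |y − 1| < 2 gives |y| < 3, so by the triangle inequality |y + 1| ≤ 3 + 1 = 4.
Hence |y² − 1| ≤ 4|y − 1|, which is < ϵ once |y − 1| < ϵ/4.
Take δ = min(2, ϵ/4). If 0 < |y − 1| < δ then both bounds hold and |y² − 1| ≤ 4|y − 1| < 4·(ϵ/4) = ϵ.

δ = min(2, ϵ/4)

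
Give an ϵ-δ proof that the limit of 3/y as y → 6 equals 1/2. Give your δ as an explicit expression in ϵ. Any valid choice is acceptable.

Let ϵ > 0. We seek δ > 0 such that 0 < |y − 6| < δ implies |3/y − (1/2)| < ϵ.
|3/y − (1/2)| = 3·|6 − y|/(6·|y|) = 3|y − 6|/(6|y|).
Restrict δ ≤ 3. Then |y − 6| < 3 gives |y| > 3, so 6|y| > 18.
Then |3/y − (1/2)| < 3|y − 6|/18, which is < ϵ when |y − 6| < 6ϵ.
Take δ = min(3, 6ϵ). Then 0 < |y − 6| < δ gives both |y − 6| < 3 and |y − 6| < 6ϵ, so |3/y − (1/2)| < ϵ.

δ = min(3, 6ϵ)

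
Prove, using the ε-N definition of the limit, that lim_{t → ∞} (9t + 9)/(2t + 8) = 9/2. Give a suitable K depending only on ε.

Fix ε > 0. We seek K > 0 such that t > K implies |(9t + 9)/(2t + 8) − (9/2)| < ε.
(9t + 9)/(2t + 8) − (9/2) = (2(9t + 9) − 9(2t + 8)) / (2(2t + 8)) = -54/(2(2t + 8)).
For t > 0 we have 2t + 8 > 2t, so |(9t + 9)/(2t + 8) − (9/2)| = 54/(2(2t + 8)) < 54/(2·2t) = (27/2)/t.
Thus |(9t + 9)/(2t + 8) − (9/2)| < ε whenever t > (27/2)/ε.
Take K = (27/2)/ε. If t > K then |(9t + 9)/(2t + 8) − (9/2)| < (27/2)/t < ε.

K = (27/2)/ε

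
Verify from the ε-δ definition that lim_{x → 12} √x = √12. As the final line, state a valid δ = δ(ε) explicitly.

δ = min(12, √12·ε)

Let ε > 0. We want δ > 0 such that 0 < |x − 12| < δ implies |√x − √12| < ε.
Rationalise: √x − √12 = (x − 12)/(√x + √12), so |√x − √12| = |x − 12|/(√x + √12).
Restrict δ ≤ 12 so that |x − 12| < 12 forces x > 0, and then √x + √12 > √12.
Hence |√x − √12| < |x − 12|/√12, which is < ε once |x − 12| < √12·ε.
Take δ = min(12, √12·ε). If 0 < |x − 12| < δ then x > 0 and |√x − √12| < |x − 12|/√12 < ε.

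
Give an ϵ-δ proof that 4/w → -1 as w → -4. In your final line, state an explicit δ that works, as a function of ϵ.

Let ϵ > 0. We seek δ > 0 such that 0 < |w + 4| < δ implies |4/w + 1| < ϵ.
|4/w + 1| = 4·|-4 − w|/(4·|w|) = 4|w + 4|/(4|w|).
Restrict δ ≤ 2. Then |w + 4| < 2 gives |w| > 2, so 4|w| > 8.
Then |4/w + 1| < 4|w + 4|/8, which is < ϵ when |w + 4| < 2ϵ.
Take δ = min(2, 2ϵ). Then 0 < |w + 4| < δ gives both |w + 4| < 2 and |w + 4| < 2ϵ, so |4/w + 1| < ϵ.

δ = min(2, 2ϵ)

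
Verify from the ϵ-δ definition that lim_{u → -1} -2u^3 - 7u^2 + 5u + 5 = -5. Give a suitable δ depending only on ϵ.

Let ϵ > 0. We want δ > 0 such that 0 < |u + 1| < δ implies |(-2u^3 - 7u^2 + 5u + 5) + 5| < ϵ.
(-2u^3 - 7u^2 + 5u + 5) + 5 = -2u^3 - 7u^2 + 5u + 10 = (u + 1)(-2u^2 - 5u + 10).
So |(-2u^3 - 7u^2 + 5u + 5) + 5| = |u + 1|·|-2u^2 - 5u + 10|.
Require δ ≤ 1. Then |u + 1| < 1 gives |u| < 2, and by the triangle inequality |-2u^2 - 5u + 10| ≤ 2·2^2 + 5·2 + 10 = 28.
Hence |(-2u^3 - 7u^2 + 5u + 5) + 5| ≤ 28|u + 1| < ϵ provided |u + 1| < ϵ/28.
Take δ = min(1, ϵ/28). Then 0 < |u + 1| < δ gives both |u + 1| < 1 and |u + 1| < ϵ/28, so |(-2u^3 - 7u^2 + 5u + 5) + 5| < ϵ.

δ = min(1, ϵ/28)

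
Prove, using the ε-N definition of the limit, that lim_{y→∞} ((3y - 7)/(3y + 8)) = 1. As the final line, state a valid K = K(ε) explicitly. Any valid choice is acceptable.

K = 5/ε

Let ε > 0. We seek K > 0 such that y > K implies |(3y - 7)/(3y + 8) − 1| < ε.
(3y - 7)/(3y + 8) − 1 = (3(3y - 7) − 3(3y + 8)) / (3(3y + 8)) = -45/(3(3y + 8)).
For y > 0 we have 3y + 8 > 3y, so |(3y - 7)/(3y + 8) − 1| = 45/(3(3y + 8)) < 45/(3·3y) = 5/y.
Thus |(3y - 7)/(3y + 8) − 1| < ε whenever y > 5/ε.
Take K = 5/ε. If y > K then |(3y - 7)/(3y + 8) − 1| < 5/y < ε.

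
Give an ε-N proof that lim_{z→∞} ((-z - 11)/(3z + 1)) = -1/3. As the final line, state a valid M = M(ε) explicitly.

M = (32/9)/ε

Let ε > 0. We seek M > 0 such that z > M implies |(-z - 11)/(3z + 1) + 1/3| < ε.
(-z - 11)/(3z + 1) + 1/3 = (3(-z - 11) − (-1)(3z + 1)) / (3(3z + 1)) = -32/(3(3z + 1)).
For z > 0 we have 3z + 1 > 3z, so |(-z - 11)/(3z + 1) + 1/3| = 32/(3(3z + 1)) < 32/(3·3z) = (32/9)/z.
Thus |(-z - 11)/(3z + 1) + 1/3| < ε whenever z > (32/9)/ε.
Take M = (32/9)/ε. If z > M then |(-z - 11)/(3z + 1) + 1/3| < (32/9)/z < ε.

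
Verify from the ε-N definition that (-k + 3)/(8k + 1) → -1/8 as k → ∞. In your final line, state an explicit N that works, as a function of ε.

Fix ε > 0. For k ≥ 1, |(-k + 3)/(8k + 1) + 1/8| = |25|/(8(8k + 1)) = 25/(8(8k + 1)).
Since 8k + 1 ≥ 8k for k ≥ 1, this is ≤ 25/(8·8k) = (25/64)/k.
So |(-k + 3)/(8k + 1) + 1/8| < ε whenever k > (25/64)/ε.
Take N = (25/64)/ε. If k > N then |(-k + 3)/(8k + 1) + 1/8| ≤ (25/64)/k < ε.

N = (25/64)/ε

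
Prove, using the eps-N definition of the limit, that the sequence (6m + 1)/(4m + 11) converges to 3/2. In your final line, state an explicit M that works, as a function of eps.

M = (31/8)/eps

Let eps > 0. For m ≥ 1, |(6m + 1)/(4m + 11) − (3/2)| = |-62|/(4(4m + 11)) = 62/(4(4m + 11)).
Since 4m + 11 ≥ 4m for m ≥ 1, this is ≤ 62/(4·4m) = (31/8)/m.
So |(6m + 1)/(4m + 11) − (3/2)| < eps whenever m > (31/8)/eps.
Take M = (31/8)/eps. If m > M then |(6m + 1)/(4m + 11) − (3/2)| ≤ (31/8)/m < eps.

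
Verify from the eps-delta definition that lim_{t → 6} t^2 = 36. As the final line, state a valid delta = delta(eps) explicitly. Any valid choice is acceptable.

delta = min(1, eps/13)

Suppose eps > 0. We seek delta > 0 with 0 < |t − 6| < delta ⇒ |t^2 − 36| < eps.
Factor: t^2 − 36 = (t − 6)(t + 6), so |t^2 − 36| = |t − 6|·|t + 6|.
Restrict delta ≤ 1. Then |t − 6| < 1 gives |t| < 7, so by the triangle inequality |t + 6| ≤ 7 + 6 = 13.
Hence |t^2 − 36| ≤ 13|t − 6|, which is < eps once |t − 6| < eps/13.
Take delta = min(1, eps/13). If 0 < |t − 6| < delta then both bounds hold and |t^2 − 36| ≤ 13|t − 6| < 13·(eps/13) = eps.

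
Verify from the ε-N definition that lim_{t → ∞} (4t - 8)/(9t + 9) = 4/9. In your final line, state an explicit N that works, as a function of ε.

N = (4/3)/ε

Let ε > 0. We seek N > 0 such that t > N implies |(4t - 8)/(9t + 9) − (4/9)| < ε.
(4t - 8)/(9t + 9) − (4/9) = (9(4t - 8) − 4(9t + 9)) / (9(9t + 9)) = -108/(9(9t + 9)).
For t > 0 we have 9t + 9 > 9t, so |(4t - 8)/(9t + 9) − (4/9)| = 108/(9(9t + 9)) < 108/(9·9t) = (4/3)/t.
Thus |(4t - 8)/(9t + 9) − (4/9)| < ε whenever t > (4/3)/ε.
Take N = (4/3)/ε. If t > N then |(4t - 8)/(9t + 9) − (4/9)| < (4/3)/t < ε.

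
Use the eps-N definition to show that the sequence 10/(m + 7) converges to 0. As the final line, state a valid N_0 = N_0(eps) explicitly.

N_0 = 10/eps

Let eps > 0. For m ≥ 1, |10/(m + 7) − 0| = 10/(m + 7) ≤ 10/m.
We need 10/m < eps, i.e. m > 10/eps.
Take N_0 = 10/eps. If m > N_0 then |10/(m + 7)| ≤ 10/m < eps.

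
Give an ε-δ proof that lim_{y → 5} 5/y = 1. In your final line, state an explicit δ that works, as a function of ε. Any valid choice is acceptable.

δ = min(5/2, (5/2)ε)

Let ε > 0 be given. We seek δ > 0 such that 0 < |y − 5| < δ implies |5/y − 1| < ε.
|5/y − 1| = 5·|5 − y|/(5·|y|) = 5|y − 5|/(5|y|).
Require δ ≤ 5/2 so that |y| > 5 − 5/2 = 5/2, hence 5|y| > 25/2.
Then |5/y − 1| < 5|y − 5|/(25/2), which is < ε when |y − 5| < (5/2)ε.
Take δ = min(5/2, (5/2)ε). Then 0 < |y − 5| < δ gives both |y − 5| < 5/2 and |y − 5| < (5/2)ε, so |5/y − 1| < ε.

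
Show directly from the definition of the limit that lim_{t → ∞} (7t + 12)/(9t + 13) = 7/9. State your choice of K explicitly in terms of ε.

Let ε > 0. We seek K > 0 such that t > K implies |(7t + 12)/(9t + 13) − (7/9)| < ε.
(7t + 12)/(9t + 13) − (7/9) = (9(7t + 12) − 7(9t + 13)) / (9(9t + 13)) = 17/(9(9t + 13)).
For t > 0 we have 9t + 13 > 9t, so |(7t + 12)/(9t + 13) − (7/9)| = 17/(9(9t + 13)) < 17/(9·9t) = (17/81)/t.
Thus |(7t + 12)/(9t + 13) − (7/9)| < ε whenever t > (17/81)/ε.
Take K = (17/81)/ε. If t > K then |(7t + 12)/(9t + 13) − (7/9)| < (17/81)/t < ε.

K = (17/81)/ε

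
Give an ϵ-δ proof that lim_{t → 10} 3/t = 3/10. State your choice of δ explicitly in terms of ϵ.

δ = min(5, (50/3)ϵ)

Fix ϵ > 0. We seek δ > 0 such that 0 < |t − 10| < δ implies |3/t − (3/10)| < ϵ.
|3/t − (3/10)| = 3·|10 − t|/(10·|t|) = 3|t − 10|/(10|t|).
Require δ ≤ 5 so that |t| > 10 − 5 = 5, hence 10|t| > 50.
Then |3/t − (3/10)| < 3|t − 10|/50, which is < ϵ when |t − 10| < (50/3)ϵ.
Take δ = min(5, (50/3)ϵ). Then 0 < |t − 10| < δ gives both |t − 10| < 5 and |t − 10| < (50/3)ϵ, so |3/t − (3/10)| < ϵ.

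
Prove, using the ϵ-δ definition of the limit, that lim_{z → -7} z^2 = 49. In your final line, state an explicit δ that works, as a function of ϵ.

δ = min(2, ϵ/16)

Suppose ϵ > 0. We seek δ > 0 with 0 < |z + 7| < δ ⇒ |z^2 − 49| < ϵ.
Factor: z^2 − 49 = (z + 7)(z - 7), so |z^2 − 49| = |z + 7|·|z - 7|.
Impose δ ≤ 2 so that |z| < 9; then |z - 7| ≤ 16.
Hence |z^2 − 49| ≤ 16|z + 7|, which is < ϵ once |z + 7| < ϵ/16.
Take δ = min(2, ϵ/16). If 0 < |z + 7| < δ then both bounds hold and |z^2 − 49| ≤ 16|z + 7| < 16·(ϵ/16) = ϵ.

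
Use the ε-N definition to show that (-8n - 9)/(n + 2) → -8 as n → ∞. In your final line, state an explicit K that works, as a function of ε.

Let ε > 0 be given. For n ≥ 1, |(-8n - 9)/(n + 2) + 8| = |7|/((n + 2)) = 7/((n + 2)).
Since n + 2 ≥ n for n ≥ 1, this is ≤ 7/(n) = 7/n.
So |(-8n - 9)/(n + 2) + 8| < ε whenever n > 7/ε.
Take K = 7/ε. If n > K then |(-8n - 9)/(n + 2) + 8| ≤ 7/n < ε.

K = 7/ε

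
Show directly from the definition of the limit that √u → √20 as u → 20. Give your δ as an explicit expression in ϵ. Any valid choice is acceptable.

Let ϵ > 0. We want δ > 0 such that 0 < |u − 20| < δ implies |√u − √20| < ϵ.
Multiplying by the conjugate, |√u − √20| = |u − 20|/(√u + √20).
Restrict δ ≤ 20 so that |u − 20| < 20 forces u > 0, and then √u + √20 > √20.
Hence |√u − √20| < |u − 20|/√20, which is < ϵ once |u − 20| < √20·ϵ.
Take δ = min(20, √20·ϵ). If 0 < |u − 20| < δ then u > 0 and |√u − √20| < |u − 20|/√20 < ϵ.

δ = min(20, √20·ϵ)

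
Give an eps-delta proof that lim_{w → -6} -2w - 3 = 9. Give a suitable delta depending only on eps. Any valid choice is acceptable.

Let eps > 0 be given. We need delta > 0 so that 0 < |w + 6| < delta implies |(-2w - 3) − 9| < eps.
|(-2w - 3) − 9| = |-2w - 12| = 2|w + 6|.
Thus it suffices that |w + 6| < eps/2.
Choosing delta = eps/2 gives |(-2w - 3) − 9| = 2|w + 6| < eps whenever |w + 6| < delta.

delta = eps/2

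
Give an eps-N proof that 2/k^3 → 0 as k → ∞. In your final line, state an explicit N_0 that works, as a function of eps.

N_0 = (2/eps)^{1/3}

Let eps > 0. For k ≥ 1, |2/k^3 − 0| = 2/k^3.
2/k^3 < eps ⇔ k^3 > 2/eps ⇔ k > (2/eps)^{1/3}.
Take N_0 = (2/eps)^{1/3}. Then k > N_0 implies 2/k^3 < eps.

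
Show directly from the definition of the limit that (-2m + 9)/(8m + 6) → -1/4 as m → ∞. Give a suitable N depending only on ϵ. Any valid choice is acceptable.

Let ϵ > 0 be given. For m ≥ 1, |(-2m + 9)/(8m + 6) + 1/4| = |84|/(8(8m + 6)) = 84/(8(8m + 6)).
Since 8m + 6 ≥ 8m for m ≥ 1, this is ≤ 84/(8·8m) = (21/16)/m.
So |(-2m + 9)/(8m + 6) + 1/4| < ϵ whenever m > (21/16)/ϵ.
Take N = (21/16)/ϵ. If m > N then |(-2m + 9)/(8m + 6) + 1/4| ≤ (21/16)/m < ϵ.

N = (21/16)/ϵ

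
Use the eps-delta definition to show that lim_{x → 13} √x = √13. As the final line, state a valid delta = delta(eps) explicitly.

delta = min(13, √13·eps)

Let eps > 0 be given. We want delta > 0 such that 0 < |x − 13| < delta implies |√x − √13| < eps.
Rationalise: √x − √13 = (x − 13)/(√x + √13), so |√x − √13| = |x − 13|/(√x + √13).
Restrict delta ≤ 13 so that |x − 13| < 13 forces x > 0, and then √x + √13 > √13.
Hence |√x − √13| < |x − 13|/√13, which is < eps once |x − 13| < √13·eps.
Take delta = min(13, √13·eps). If 0 < |x − 13| < delta then x > 0 and |√x − √13| < |x − 13|/√13 < eps.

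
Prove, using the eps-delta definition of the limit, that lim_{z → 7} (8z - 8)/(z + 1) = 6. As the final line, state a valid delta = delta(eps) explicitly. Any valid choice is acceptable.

delta = min(4, 2eps)

Let eps > 0 be given. We want delta > 0 with 0 < |z − 7| < delta ⇒ |(8z - 8)/(z + 1) − 6| < eps.
Combining over a common denominator, (8z - 8)/(z + 1) − 6 = [(8z - 8)·8 − 48·(z + 1)] / [8·(z + 1)] = 16(z − 7) / (8(z + 1)).
So |(8z - 8)/(z + 1) − 6| = 16|z − 7| / (8·|z + 1|).
Restrict delta ≤ 4. Then |z − 7| < 4 gives |z + 1| = |(z − 7) + 8| ≥ 8 − 4 = 4.
Hence |(8z - 8)/(z + 1) − 6| < 16|z − 7|/(8·4) = (1/2)|z − 7|, which is < eps once |z − 7| < 2eps.
Take delta = min(4, 2eps). Then 0 < |z − 7| < delta forces both bounds, so |(8z - 8)/(z + 1) − 6| < eps.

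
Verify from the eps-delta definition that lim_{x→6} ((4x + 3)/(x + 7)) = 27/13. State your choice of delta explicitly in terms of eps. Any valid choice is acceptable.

Let eps > 0. We want delta > 0 with 0 < |x − 6| < delta ⇒ |(4x + 3)/(x + 7) − (27/13)| < eps.
Combining over a common denominator, (4x + 3)/(x + 7) − (27/13) = [(4x + 3)·13 − 27·(x + 7)] / [13·(x + 7)] = 25(x − 6) / (13(x + 7)).
So |(4x + 3)/(x + 7) − (27/13)| = 25|x − 6| / (13·|x + 7|).
Restrict delta ≤ 13/2. Then |x − 6| < 13/2 gives |x + 7| = |(x − 6) + 13| ≥ 13 − 13/2 = 13/2.
Hence |(4x + 3)/(x + 7) − (27/13)| < 25|x − 6|/(13·(13/2)) = (50/169)|x − 6|, which is < eps once |x − 6| < (169/50)eps.
Take delta = min(13/2, (169/50)eps). Then 0 < |x − 6| < delta forces both bounds, so |(4x + 3)/(x + 7) − (27/13)| < eps.

delta = min(13/2, (169/50)eps)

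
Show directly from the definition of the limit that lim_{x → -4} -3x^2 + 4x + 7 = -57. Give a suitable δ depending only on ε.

δ = min(1, ε/31)

Let ε > 0. We want δ > 0 such that 0 < |x + 4| < δ implies |(-3x^2 + 4x + 7) + 57| < ε.
(-3x^2 + 4x + 7) + 57 = -3x^2 + 4x + 64 = (x + 4)(-3x + 16).
So |(-3x^2 + 4x + 7) + 57| = |x + 4|·|-3x + 16|.
Assume first that |x + 4| < 1, so |x| < 5. Then |-3x + 16| ≤ 3·5 + 16 = 31.
Hence |(-3x^2 + 4x + 7) + 57| ≤ 31|x + 4| < ε provided |x + 4| < ε/31.
Choosing δ = min(1, ε/31) ensures both conditions, hence |(-3x^2 + 4x + 7) + 57| < ε.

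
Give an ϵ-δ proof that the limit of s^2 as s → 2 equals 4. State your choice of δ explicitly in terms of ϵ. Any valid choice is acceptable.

Let ϵ > 0 be given. We seek δ > 0 with 0 < |s − 2| < δ ⇒ |s^2 − 4| < ϵ.
Factor: s^2 − 4 = (s − 2)(s + 2), so |s^2 − 4| = |s − 2|·|s + 2|.
Impose δ ≤ 1 so that |s| < 3; then |s + 2| ≤ 5.
Hence |s^2 − 4| ≤ 5|s − 2|, which is < ϵ once |s − 2| < ϵ/5.
Take δ = min(1, ϵ/5). If 0 < |s − 2| < δ then both bounds hold and |s^2 − 4| ≤ 5|s − 2| < 5·(ϵ/5) = ϵ.

δ = min(1, ϵ/5)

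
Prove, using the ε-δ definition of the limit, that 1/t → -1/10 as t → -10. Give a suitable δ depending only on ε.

Let ε > 0. We seek δ > 0 such that 0 < |t + 10| < δ implies |1/t + 1/10| < ε.
|1/t + 1/10| = |-10 − t|/(10·|t|) = |t + 10|/(10|t|).
Require δ ≤ 5 so that |t| > 10 − 5 = 5, hence 10|t| > 50.
Then |1/t + 1/10| < |t + 10|/50, which is < ε when |t + 10| < 50ε.
Take δ = min(5, 50ε). Then 0 < |t + 10| < δ gives both |t + 10| < 5 and |t + 10| < 50ε, so |1/t + 1/10| < ε.

δ = min(5, 50ε)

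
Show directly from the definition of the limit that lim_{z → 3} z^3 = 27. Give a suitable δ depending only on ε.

δ = min(1, ε/37)

Let ε > 0. We seek δ > 0 with 0 < |z − 3| < δ ⇒ |z^3 − 27| < ε.
Factor: z^3 − 27 = (z − 3)(z^2 + 3z + 9), so |z^3 − 27| = |z − 3|·|z^2 + 3z + 9|.
Restrict δ ≤ 1. Then |z − 3| < 1 gives |z| < 4, so by the triangle inequality |z^2 + 3z + 9| ≤ 4^2 + 3·4 + 9 = 37.
Hence |z^3 − 27| ≤ 37|z − 3|, which is < ε once |z − 3| < ε/37.
Take δ = min(1, ε/37). If 0 < |z − 3| < δ then both bounds hold and |z^3 − 27| ≤ 37|z − 3| < 37·(ε/37) = ε.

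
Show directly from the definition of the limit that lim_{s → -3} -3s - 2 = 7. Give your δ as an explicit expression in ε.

Let ε > 0. We need δ > 0 so that 0 < |s + 3| < δ implies |(-3s - 2) − 7| < ε.
|(-3s - 2) − 7| = |-3s - 9| = 3|s + 3|.
So 3|s + 3| < ε exactly when |s + 3| < ε/3.
Choosing δ = ε/3 gives |(-3s - 2) − 7| = 3|s + 3| < ε whenever |s + 3| < δ.

δ = ε/3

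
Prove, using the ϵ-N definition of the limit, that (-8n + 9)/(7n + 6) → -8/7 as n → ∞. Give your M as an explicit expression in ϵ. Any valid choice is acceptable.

M = (111/49)/ϵ

Let ϵ > 0. For n ≥ 1, |(-8n + 9)/(7n + 6) + 8/7| = |111|/(7(7n + 6)) = 111/(7(7n + 6)).
Since 7n + 6 ≥ 7n for n ≥ 1, this is ≤ 111/(7·7n) = (111/49)/n.
So |(-8n + 9)/(7n + 6) + 8/7| < ϵ whenever n > (111/49)/ϵ.
Take M = (111/49)/ϵ. If n > M then |(-8n + 9)/(7n + 6) + 8/7| ≤ (111/49)/n < ϵ.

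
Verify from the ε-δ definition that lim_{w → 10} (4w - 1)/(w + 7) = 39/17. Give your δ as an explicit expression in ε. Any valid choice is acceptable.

δ = min(17/2, (289/58)ε)

Let ε > 0 be given. We want δ > 0 with 0 < |w − 10| < δ ⇒ |(4w - 1)/(w + 7) − (39/17)| < ε.
Combining over a common denominator, (4w - 1)/(w + 7) − (39/17) = [(4w - 1)·17 − 39·(w + 7)] / [17·(w + 7)] = 29(w − 10) / (17(w + 7)).
So |(4w - 1)/(w + 7) − (39/17)| = 29|w − 10| / (17·|w + 7|).
Require δ ≤ 17/2, so |w + 7| ≥ |17| − |w − 10| > 17 − 17/2 = 17/2.
Hence |(4w - 1)/(w + 7) − (39/17)| < 29|w − 10|/(17·(17/2)) = (58/289)|w − 10|, which is < ε once |w − 10| < (289/58)ε.
Take δ = min(17/2, (289/58)ε). Then 0 < |w − 10| < δ forces both bounds, so |(4w - 1)/(w + 7) − (39/17)| < ε.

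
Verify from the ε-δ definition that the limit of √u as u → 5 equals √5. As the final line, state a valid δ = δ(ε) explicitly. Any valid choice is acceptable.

δ = min(5, √5·ε)

Suppose ε > 0. We want δ > 0 such that 0 < |u − 5| < δ implies |√u − √5| < ε.
Multiplying by the conjugate, |√u − √5| = |u − 5|/(√u + √5).
Restrict δ ≤ 5 so that |u − 5| < 5 forces u > 0, and then √u + √5 > √5.
Hence |√u − √5| < |u − 5|/√5, which is < ε once |u − 5| < √5·ε.
Take δ = min(5, √5·ε). If 0 < |u − 5| < δ then u > 0 and |√u − √5| < |u − 5|/√5 < ε.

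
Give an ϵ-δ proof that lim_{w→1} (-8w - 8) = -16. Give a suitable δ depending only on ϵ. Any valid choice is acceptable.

δ = ϵ/8

Let ϵ > 0 be given. We need δ > 0 so that 0 < |w − 1| < δ implies |(-8w - 8) + 16| < ϵ.
|(-8w - 8) + 16| = |-8w + 8| = 8|w − 1|.
Thus it suffices that |w − 1| < ϵ/8.
Take δ = ϵ/8. If 0 < |w − 1| < δ then |(-8w - 8) + 16| = 8|w − 1| < 8·(ϵ/8) = ϵ.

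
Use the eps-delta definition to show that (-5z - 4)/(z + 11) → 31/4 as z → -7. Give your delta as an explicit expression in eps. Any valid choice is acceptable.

Fix eps > 0. We want delta > 0 with 0 < |z + 7| < delta ⇒ |(-5z - 4)/(z + 11) − (31/4)| < eps.
Combining over a common denominator, (-5z - 4)/(z + 11) − (31/4) = [(-5z - 4)·4 − 31·(z + 11)] / [4·(z + 11)] = -51(z + 7) / (4(z + 11)).
So |(-5z - 4)/(z + 11) − (31/4)| = 51|z + 7| / (4·|z + 11|).
Restrict delta ≤ 2. Then |z + 7| < 2 gives |z + 11| = |(z + 7) + 4| ≥ 4 − 2 = 2.
Hence |(-5z - 4)/(z + 11) − (31/4)| < 51|z + 7|/(4·2) = (51/8)|z + 7|, which is < eps once |z + 7| < (8/51)eps.
Take delta = min(2, (8/51)eps). Then 0 < |z + 7| < delta forces both bounds, so |(-5z - 4)/(z + 11) − (31/4)| < eps.

delta = min(2, (8/51)eps)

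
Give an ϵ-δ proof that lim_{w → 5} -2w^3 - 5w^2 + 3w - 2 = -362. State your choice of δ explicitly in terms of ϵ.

Let ϵ > 0 be given. We want δ > 0 such that 0 < |w − 5| < δ implies |(-2w^3 - 5w^2 + 3w - 2) + 362| < ϵ.
(-2w^3 - 5w^2 + 3w - 2) + 362 = -2w^3 - 5w^2 + 3w + 360 = (w − 5)(-2w^2 - 15w - 72).
So |(-2w^3 - 5w^2 + 3w - 2) + 362| = |w − 5|·|-2w^2 - 15w - 72|.
Assume first that |w − 5| < 2, so |w| < 7. Then |-2w^2 - 15w - 72| ≤ 2·7^2 + 15·7 + 72 = 275.
Hence |(-2w^3 - 5w^2 + 3w - 2) + 362| ≤ 275|w − 5| < ϵ provided |w − 5| < ϵ/275.
Choosing δ = min(2, ϵ/275) ensures both conditions, hence |(-2w^3 - 5w^2 + 3w - 2) + 362| < ϵ.

δ = min(2, ϵ/275)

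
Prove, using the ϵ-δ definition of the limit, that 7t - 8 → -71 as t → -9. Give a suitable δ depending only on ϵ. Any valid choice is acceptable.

Let ϵ > 0. We need δ > 0 so that 0 < |t + 9| < δ implies |(7t - 8) + 71| < ϵ.
|(7t - 8) + 71| = |7t + 63| = 7|t + 9|.
So 7|t + 9| < ϵ exactly when |t + 9| < ϵ/7.
Choosing δ = ϵ/7 gives |(7t - 8) + 71| = 7|t + 9| < ϵ whenever |t + 9| < δ.

δ = ϵ/7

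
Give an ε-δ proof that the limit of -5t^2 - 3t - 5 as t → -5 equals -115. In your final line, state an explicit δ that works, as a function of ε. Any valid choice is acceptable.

δ = min(1, ε/52)

Suppose ε > 0. We want δ > 0 such that 0 < |t + 5| < δ implies |(-5t^2 - 3t - 5) + 115| < ε.
(-5t^2 - 3t - 5) + 115 = -5t^2 - 3t + 110 = (t + 5)(-5t + 22).
So |(-5t^2 - 3t - 5) + 115| = |t + 5|·|-5t + 22|.
Require δ ≤ 1. Then |t + 5| < 1 gives |t| < 6, and by the triangle inequality |-5t + 22| ≤ 5·6 + 22 = 52.
Hence |(-5t^2 - 3t - 5) + 115| ≤ 52|t + 5| < ε provided |t + 5| < ε/52.
Choosing δ = min(1, ε/52) ensures both conditions, hence |(-5t^2 - 3t - 5) + 115| < ε.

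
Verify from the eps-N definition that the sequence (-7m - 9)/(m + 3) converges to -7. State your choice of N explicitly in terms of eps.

N = 12/eps

Fix eps > 0. For m ≥ 1, |(-7m - 9)/(m + 3) + 7| = |12|/((m + 3)) = 12/((m + 3)).
Since m + 3 ≥ m for m ≥ 1, this is ≤ 12/(m) = 12/m.
So |(-7m - 9)/(m + 3) + 7| < eps whenever m > 12/eps.
Take N = 12/eps. If m > N then |(-7m - 9)/(m + 3) + 7| ≤ 12/m < eps.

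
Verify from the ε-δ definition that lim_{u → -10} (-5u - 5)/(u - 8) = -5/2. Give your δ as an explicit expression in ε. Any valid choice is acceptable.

δ = min(9, (18/5)ε)

Let ε > 0. We want δ > 0 with 0 < |u + 10| < δ ⇒ |(-5u - 5)/(u - 8) + 5/2| < ε.
Combining over a common denominator, (-5u - 5)/(u - 8) + 5/2 = [(-5u - 5)·(-18) − 45·(u - 8)] / [(-18)·(u - 8)] = 45(u + 10) / ((-18)(u - 8)).
So |(-5u - 5)/(u - 8) + 5/2| = 45|u + 10| / (18·|u − 8|).
Restrict δ ≤ 9. Then |u + 10| < 9 gives |u − 8| = |(u + 10) + (-18)| ≥ 18 − 9 = 9.
Hence |(-5u - 5)/(u - 8) + 5/2| < 45|u + 10|/(18·9) = (5/18)|u + 10|, which is < ε once |u + 10| < (18/5)ε.
Take δ = min(9, (18/5)ε). Then 0 < |u + 10| < δ forces both bounds, so |(-5u - 5)/(u - 8) + 5/2| < ε.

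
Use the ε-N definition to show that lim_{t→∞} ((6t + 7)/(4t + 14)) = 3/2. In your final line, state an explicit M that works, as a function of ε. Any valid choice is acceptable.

Let ε > 0 be given. We seek M > 0 such that t > M implies |(6t + 7)/(4t + 14) − (3/2)| < ε.
(6t + 7)/(4t + 14) − (3/2) = (4(6t + 7) − 6(4t + 14)) / (4(4t + 14)) = -56/(4(4t + 14)).
For t > 0 we have 4t + 14 > 4t, so |(6t + 7)/(4t + 14) − (3/2)| = 56/(4(4t + 14)) < 56/(4·4t) = (7/2)/t.
Thus |(6t + 7)/(4t + 14) − (3/2)| < ε whenever t > (7/2)/ε.
Take M = (7/2)/ε. If t > M then |(6t + 7)/(4t + 14) − (3/2)| < (7/2)/t < ε.

M = (7/2)/ε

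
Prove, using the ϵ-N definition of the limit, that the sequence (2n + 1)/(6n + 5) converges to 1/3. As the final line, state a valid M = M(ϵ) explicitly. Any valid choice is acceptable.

Let ϵ > 0. For n ≥ 1, |(2n + 1)/(6n + 5) − (1/3)| = |-4|/(6(6n + 5)) = 4/(6(6n + 5)).
Since 6n + 5 ≥ 6n for n ≥ 1, this is ≤ 4/(6·6n) = (1/9)/n.
So |(2n + 1)/(6n + 5) − (1/3)| < ϵ whenever n > (1/9)/ϵ.
Take M = (1/9)/ϵ. If n > M then |(2n + 1)/(6n + 5) − (1/3)| ≤ (1/9)/n < ϵ.

M = (1/9)/ϵ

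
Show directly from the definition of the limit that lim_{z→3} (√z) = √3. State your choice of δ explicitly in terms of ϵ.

Let ϵ > 0 be given. We want δ > 0 such that 0 < |z − 3| < δ implies |√z − √3| < ϵ.
Multiplying by the conjugate, |√z − √3| = |z − 3|/(√z + √3).
Restrict δ ≤ 3 so that |z − 3| < 3 forces z > 0, and then √z + √3 > √3.
Hence |√z − √3| < |z − 3|/√3, which is < ϵ once |z − 3| < √3·ϵ.
Take δ = min(3, √3·ϵ). If 0 < |z − 3| < δ then z > 0 and |√z − √3| < |z − 3|/√3 < ϵ.

δ = min(3, √3·ϵ)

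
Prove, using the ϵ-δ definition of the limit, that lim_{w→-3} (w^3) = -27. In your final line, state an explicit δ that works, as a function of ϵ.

Fix ϵ > 0. We seek δ > 0 with 0 < |w + 3| < δ ⇒ |w^3 + 27| < ϵ.
Factor: w^3 + 27 = (w + 3)(w^2 - 3w + 9), so |w^3 + 27| = |w + 3|·|w^2 - 3w + 9|.
Restrict δ ≤ 1. Then |w + 3| < 1 gives |w| < 4, so by the triangle inequality |w^2 - 3w + 9| ≤ 4^2 + 3·4 + 9 = 37.
Hence |w^3 + 27| ≤ 37|w + 3|, which is < ϵ once |w + 3| < ϵ/37.
Take δ = min(1, ϵ/37). If 0 < |w + 3| < δ then both bounds hold and |w^3 + 27| ≤ 37|w + 3| < 37·(ϵ/37) = ϵ.

δ = min(1, ϵ/37)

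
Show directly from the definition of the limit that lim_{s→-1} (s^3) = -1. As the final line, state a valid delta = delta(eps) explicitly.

delta = min(2, eps/13)

Let eps > 0. We seek delta > 0 with 0 < |s + 1| < delta ⇒ |s^3 + 1| < eps.
Factor: s^3 + 1 = (s + 1)(s^2 - s + 1), so |s^3 + 1| = |s + 1|·|s^2 - s + 1|.
Restrict delta ≤ 2. Then |s + 1| < 2 gives |s| < 3, so by the triangle inequality |s^2 - s + 1| ≤ 3^2 + 3 + 1 = 13.
Hence |s^3 + 1| ≤ 13|s + 1|, which is < eps once |s + 1| < eps/13.
Take delta = min(2, eps/13). If 0 < |s + 1| < delta then both bounds hold and |s^3 + 1| ≤ 13|s + 1| < 13·(eps/13) = eps.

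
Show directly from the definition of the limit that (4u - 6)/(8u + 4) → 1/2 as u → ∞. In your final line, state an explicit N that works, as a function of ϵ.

N = 1/ϵ

Let ϵ > 0 be given. We seek N > 0 such that u > N implies |(4u - 6)/(8u + 4) − (1/2)| < ϵ.
(4u - 6)/(8u + 4) − (1/2) = (8(4u - 6) − 4(8u + 4)) / (8(8u + 4)) = -64/(8(8u + 4)).
For u > 0 we have 8u + 4 > 8u, so |(4u - 6)/(8u + 4) − (1/2)| = 64/(8(8u + 4)) < 64/(8·8u) = 1/u.
Thus |(4u - 6)/(8u + 4) − (1/2)| < ϵ whenever u > 1/ϵ.
Take N = 1/ϵ. If u > N then |(4u - 6)/(8u + 4) − (1/2)| < 1/u < ϵ.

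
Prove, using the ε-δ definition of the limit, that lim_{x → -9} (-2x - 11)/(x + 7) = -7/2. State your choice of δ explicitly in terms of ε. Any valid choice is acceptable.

δ = min(1, (2/3)ε)

Let ε > 0 be given. We want δ > 0 with 0 < |x + 9| < δ ⇒ |(-2x - 11)/(x + 7) + 7/2| < ε.
Combining over a common denominator, (-2x - 11)/(x + 7) + 7/2 = [(-2x - 11)·(-2) − 7·(x + 7)] / [(-2)·(x + 7)] = -3(x + 9) / ((-2)(x + 7)).
So |(-2x - 11)/(x + 7) + 7/2| = 3|x + 9| / (2·|x + 7|).
Require δ ≤ 1, so |x + 7| ≥ |-2| − |x + 9| > 2 − 1 = 1.
Hence |(-2x - 11)/(x + 7) + 7/2| < 3|x + 9|/(2·1) = (3/2)|x + 9|, which is < ε once |x + 9| < (2/3)ε.
Take δ = min(1, (2/3)ε). Then 0 < |x + 9| < δ forces both bounds, so |(-2x - 11)/(x + 7) + 7/2| < ε.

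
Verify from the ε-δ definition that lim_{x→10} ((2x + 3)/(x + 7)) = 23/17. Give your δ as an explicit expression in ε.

Let ε > 0. We want δ > 0 with 0 < |x − 10| < δ ⇒ |(2x + 3)/(x + 7) − (23/17)| < ε.
Combining over a common denominator, (2x + 3)/(x + 7) − (23/17) = [(2x + 3)·17 − 23·(x + 7)] / [17·(x + 7)] = 11(x − 10) / (17(x + 7)).
So |(2x + 3)/(x + 7) − (23/17)| = 11|x − 10| / (17·|x + 7|).
Require δ ≤ 17/2, so |x + 7| ≥ |17| − |x − 10| > 17 − 17/2 = 17/2.
Hence |(2x + 3)/(x + 7) − (23/17)| < 11|x − 10|/(17·(17/2)) = (22/289)|x − 10|, which is < ε once |x − 10| < (289/22)ε.
Take δ = min(17/2, (289/22)ε). Then 0 < |x − 10| < δ forces both bounds, so |(2x + 3)/(x + 7) − (23/17)| < ε.

δ = min(17/2, (289/22)ε)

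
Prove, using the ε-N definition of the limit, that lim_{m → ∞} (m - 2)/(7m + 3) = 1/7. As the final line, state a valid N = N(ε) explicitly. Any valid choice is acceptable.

N = (17/49)/ε

Let ε > 0. For m ≥ 1, |(m - 2)/(7m + 3) − (1/7)| = |-17|/(7(7m + 3)) = 17/(7(7m + 3)).
Since 7m + 3 ≥ 7m for m ≥ 1, this is ≤ 17/(7·7m) = (17/49)/m.
So |(m - 2)/(7m + 3) − (1/7)| < ε whenever m > (17/49)/ε.
Take N = (17/49)/ε. If m > N then |(m - 2)/(7m + 3) − (1/7)| ≤ (17/49)/m < ε.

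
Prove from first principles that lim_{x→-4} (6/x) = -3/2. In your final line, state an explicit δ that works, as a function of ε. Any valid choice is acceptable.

δ = min(2, (4/3)ε)

Let ε > 0. We seek δ > 0 such that 0 < |x + 4| < δ implies |6/x + 3/2| < ε.
|6/x + 3/2| = 6·|-4 − x|/(4·|x|) = 6|x + 4|/(4|x|).
Restrict δ ≤ 2. Then |x + 4| < 2 gives |x| > 2, so 4|x| > 8.
Then |6/x + 3/2| < 6|x + 4|/8, which is < ε when |x + 4| < (4/3)ε.
Take δ = min(2, (4/3)ε). Then 0 < |x + 4| < δ gives both |x + 4| < 2 and |x + 4| < (4/3)ε, so |6/x + 3/2| < ε.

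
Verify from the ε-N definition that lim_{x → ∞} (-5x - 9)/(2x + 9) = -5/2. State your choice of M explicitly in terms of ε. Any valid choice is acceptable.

M = (27/4)/ε

Let ε > 0. We seek M > 0 such that x > M implies |(-5x - 9)/(2x + 9) + 5/2| < ε.
(-5x - 9)/(2x + 9) + 5/2 = (2(-5x - 9) − (-5)(2x + 9)) / (2(2x + 9)) = 27/(2(2x + 9)).
For x > 0 we have 2x + 9 > 2x, so |(-5x - 9)/(2x + 9) + 5/2| = 27/(2(2x + 9)) < 27/(2·2x) = (27/4)/x.
Thus |(-5x - 9)/(2x + 9) + 5/2| < ε whenever x > (27/4)/ε.
Take M = (27/4)/ε. If x > M then |(-5x - 9)/(2x + 9) + 5/2| < (27/4)/x < ε.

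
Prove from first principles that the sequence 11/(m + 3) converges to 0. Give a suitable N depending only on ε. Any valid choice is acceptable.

Fix ε > 0. For m ≥ 1, |11/(m + 3) − 0| = 11/(m + 3) ≤ 11/m.
We need 11/m < ε, i.e. m > 11/ε.
Take N = 11/ε. If m > N then |11/(m + 3)| ≤ 11/m < ε.

N = 11/ε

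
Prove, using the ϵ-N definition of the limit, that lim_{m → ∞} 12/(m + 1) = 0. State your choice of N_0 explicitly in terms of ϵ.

N_0 = 12/ϵ

Let ϵ > 0. For m ≥ 1, |12/(m + 1) − 0| = 12/(m + 1) ≤ 12/m.
We need 12/m < ϵ, i.e. m > 12/ϵ.
Take N_0 = 12/ϵ. If m > N_0 then |12/(m + 1)| ≤ 12/m < ϵ.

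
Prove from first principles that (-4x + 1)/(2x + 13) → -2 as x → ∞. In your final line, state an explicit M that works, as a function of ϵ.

M = (27/2)/ϵ

Let ϵ > 0 be given. We seek M > 0 such that x > M implies |(-4x + 1)/(2x + 13) + 2| < ϵ.
(-4x + 1)/(2x + 13) + 2 = (2(-4x + 1) − (-4)(2x + 13)) / (2(2x + 13)) = 54/(2(2x + 13)).
For x > 0 we have 2x + 13 > 2x, so |(-4x + 1)/(2x + 13) + 2| = 54/(2(2x + 13)) < 54/(2·2x) = (27/2)/x.
Thus |(-4x + 1)/(2x + 13) + 2| < ϵ whenever x > (27/2)/ϵ.
Take M = (27/2)/ϵ. If x > M then |(-4x + 1)/(2x + 13) + 2| < (27/2)/x < ϵ.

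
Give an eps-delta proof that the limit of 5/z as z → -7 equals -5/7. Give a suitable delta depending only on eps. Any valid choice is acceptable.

delta = min(7/2, (49/10)eps)

Suppose eps > 0. We seek delta > 0 such that 0 < |z + 7| < delta implies |5/z + 5/7| < eps.
|5/z + 5/7| = 5·|-7 − z|/(7·|z|) = 5|z + 7|/(7|z|).
Require delta ≤ 7/2 so that |z| > 7 − 7/2 = 7/2, hence 7|z| > 49/2.
Then |5/z + 5/7| < 5|z + 7|/(49/2), which is < eps when |z + 7| < (49/10)eps.
Take delta = min(7/2, (49/10)eps). Then 0 < |z + 7| < delta gives both |z + 7| < 7/2 and |z + 7| < (49/10)eps, so |5/z + 5/7| < eps.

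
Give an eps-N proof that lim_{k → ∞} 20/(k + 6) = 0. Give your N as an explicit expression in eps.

Let eps > 0 be given. For k ≥ 1, |20/(k + 6) − 0| = 20/(k + 6) ≤ 20/k.
We need 20/k < eps, i.e. k > 20/eps.
Take N = 20/eps. If k > N then |20/(k + 6)| ≤ 20/k < eps.

N = 20/eps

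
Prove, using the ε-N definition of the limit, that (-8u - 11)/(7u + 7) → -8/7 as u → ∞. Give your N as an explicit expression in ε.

Fix ε > 0. We seek N > 0 such that u > N implies |(-8u - 11)/(7u + 7) + 8/7| < ε.
(-8u - 11)/(7u + 7) + 8/7 = (7(-8u - 11) − (-8)(7u + 7)) / (7(7u + 7)) = -21/(7(7u + 7)).
For u > 0 we have 7u + 7 > 7u, so |(-8u - 11)/(7u + 7) + 8/7| = 21/(7(7u + 7)) < 21/(7·7u) = (3/7)/u.
Thus |(-8u - 11)/(7u + 7) + 8/7| < ε whenever u > (3/7)/ε.
Take N = (3/7)/ε. If u > N then |(-8u - 11)/(7u + 7) + 8/7| < (3/7)/u < ε.

N = (3/7)/ε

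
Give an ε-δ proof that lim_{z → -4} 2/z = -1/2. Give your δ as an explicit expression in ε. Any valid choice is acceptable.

Fix ε > 0. We seek δ > 0 such that 0 < |z + 4| < δ implies |2/z + 1/2| < ε.
|2/z + 1/2| = 2·|-4 − z|/(4·|z|) = 2|z + 4|/(4|z|).
Require δ ≤ 2 so that |z| > 4 − 2 = 2, hence 4|z| > 8.
Then |2/z + 1/2| < 2|z + 4|/8, which is < ε when |z + 4| < 4ε.
Take δ = min(2, 4ε). Then 0 < |z + 4| < δ gives both |z + 4| < 2 and |z + 4| < 4ε, so |2/z + 1/2| < ε.

δ = min(2, 4ε)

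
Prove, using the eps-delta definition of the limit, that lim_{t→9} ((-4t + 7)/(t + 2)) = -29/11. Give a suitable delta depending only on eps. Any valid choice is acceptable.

delta = min(11/2, (121/30)eps)

Let eps > 0 be given. We want delta > 0 with 0 < |t − 9| < delta ⇒ |(-4t + 7)/(t + 2) + 29/11| < eps.
Combining over a common denominator, (-4t + 7)/(t + 2) + 29/11 = [(-4t + 7)·11 − (-29)·(t + 2)] / [11·(t + 2)] = -15(t − 9) / (11(t + 2)).
So |(-4t + 7)/(t + 2) + 29/11| = 15|t − 9| / (11·|t + 2|).
Require delta ≤ 11/2, so |t + 2| ≥ |11| − |t − 9| > 11 − 11/2 = 11/2.
Hence |(-4t + 7)/(t + 2) + 29/11| < 15|t − 9|/(11·(11/2)) = (30/121)|t − 9|, which is < eps once |t − 9| < (121/30)eps.
Take delta = min(11/2, (121/30)eps). Then 0 < |t − 9| < delta forces both bounds, so |(-4t + 7)/(t + 2) + 29/11| < eps.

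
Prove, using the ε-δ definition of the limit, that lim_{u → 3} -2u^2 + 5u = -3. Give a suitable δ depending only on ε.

δ = min(1, ε/9)

Let ε > 0 be given. We want δ > 0 such that 0 < |u − 3| < δ implies |(-2u^2 + 5u) + 3| < ε.
(-2u^2 + 5u) + 3 = -2u^2 + 5u + 3 = (u − 3)(-2u - 1).
So |(-2u^2 + 5u) + 3| = |u − 3|·|-2u - 1|.
Assume first that |u − 3| < 1, so |u| < 4. Then |-2u - 1| ≤ 2·4 + 1 = 9.
Hence |(-2u^2 + 5u) + 3| ≤ 9|u − 3| < ε provided |u − 3| < ε/9.
Choosing δ = min(1, ε/9) ensures both conditions, hence |(-2u^2 + 5u) + 3| < ε.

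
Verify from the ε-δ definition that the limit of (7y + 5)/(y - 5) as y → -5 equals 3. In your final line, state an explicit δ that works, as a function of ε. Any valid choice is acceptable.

δ = min(5, (5/4)ε)

Fix ε > 0. We want δ > 0 with 0 < |y + 5| < δ ⇒ |(7y + 5)/(y - 5) − 3| < ε.
Combining over a common denominator, (7y + 5)/(y - 5) − 3 = [(7y + 5)·(-10) − (-30)·(y - 5)] / [(-10)·(y - 5)] = -40(y + 5) / ((-10)(y - 5)).
So |(7y + 5)/(y - 5) − 3| = 40|y + 5| / (10·|y − 5|).
Restrict δ ≤ 5. Then |y + 5| < 5 gives |y − 5| = |(y + 5) + (-10)| ≥ 10 − 5 = 5.
Hence |(7y + 5)/(y - 5) − 3| < 40|y + 5|/(10·5) = (4/5)|y + 5|, which is < ε once |y + 5| < (5/4)ε.
Take δ = min(5, (5/4)ε). Then 0 < |y + 5| < δ forces both bounds, so |(7y + 5)/(y - 5) − 3| < ε.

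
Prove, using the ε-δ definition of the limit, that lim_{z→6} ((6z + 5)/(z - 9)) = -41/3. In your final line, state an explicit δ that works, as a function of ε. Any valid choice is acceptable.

Fix ε > 0. We want δ > 0 with 0 < |z − 6| < δ ⇒ |(6z + 5)/(z - 9) + 41/3| < ε.
Combining over a common denominator, (6z + 5)/(z - 9) + 41/3 = [(6z + 5)·(-3) − 41·(z - 9)] / [(-3)·(z - 9)] = -59(z − 6) / ((-3)(z - 9)).
So |(6z + 5)/(z - 9) + 41/3| = 59|z − 6| / (3·|z − 9|).
Restrict δ ≤ 3/2. Then |z − 6| < 3/2 gives |z − 9| = |(z − 6) + (-3)| ≥ 3 − 3/2 = 3/2.
Hence |(6z + 5)/(z - 9) + 41/3| < 59|z − 6|/(3·(3/2)) = (118/9)|z − 6|, which is < ε once |z − 6| < (9/118)ε.
Take δ = min(3/2, (9/118)ε). Then 0 < |z − 6| < δ forces both bounds, so |(6z + 5)/(z - 9) + 41/3| < ε.

δ = min(3/2, (9/118)ε)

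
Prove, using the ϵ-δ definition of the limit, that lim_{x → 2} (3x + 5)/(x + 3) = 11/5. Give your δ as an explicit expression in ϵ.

Let ϵ > 0 be given. We want δ > 0 with 0 < |x − 2| < δ ⇒ |(3x + 5)/(x + 3) − (11/5)| < ϵ.
Combining over a common denominator, (3x + 5)/(x + 3) − (11/5) = [(3x + 5)·5 − 11·(x + 3)] / [5·(x + 3)] = 4(x − 2) / (5(x + 3)).
So |(3x + 5)/(x + 3) − (11/5)| = 4|x − 2| / (5·|x + 3|).
Restrict δ ≤ 5/2. Then |x − 2| < 5/2 gives |x + 3| = |(x − 2) + 5| ≥ 5 − 5/2 = 5/2.
Hence |(3x + 5)/(x + 3) − (11/5)| < 4|x − 2|/(5·(5/2)) = (8/25)|x − 2|, which is < ϵ once |x − 2| < (25/8)ϵ.
Take δ = min(5/2, (25/8)ϵ). Then 0 < |x − 2| < δ forces both bounds, so |(3x + 5)/(x + 3) − (11/5)| < ϵ.

δ = min(5/2, (25/8)ϵ)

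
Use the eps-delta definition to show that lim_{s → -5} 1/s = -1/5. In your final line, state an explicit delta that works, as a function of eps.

Fix eps > 0. We seek delta > 0 such that 0 < |s + 5| < delta implies |1/s + 1/5| < eps.
|1/s + 1/5| = |-5 − s|/(5·|s|) = |s + 5|/(5|s|).
Restrict delta ≤ 5/2. Then |s + 5| < 5/2 gives |s| > 5/2, so 5|s| > 25/2.
Then |1/s + 1/5| < |s + 5|/(25/2), which is < eps when |s + 5| < (25/2)eps.
Take delta = min(5/2, (25/2)eps). Then 0 < |s + 5| < delta gives both |s + 5| < 5/2 and |s + 5| < (25/2)eps, so |1/s + 1/5| < eps.

delta = min(5/2, (25/2)eps)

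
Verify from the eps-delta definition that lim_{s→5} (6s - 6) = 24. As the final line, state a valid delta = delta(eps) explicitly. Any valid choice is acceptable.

delta = eps/6

Let eps > 0 be given. We need delta > 0 so that 0 < |s − 5| < delta implies |(6s - 6) − 24| < eps.
Since (6s - 6) − 24 = 6(s − 5), we have |(6s - 6) − 24| = 6|s − 5|.
Thus it suffices that |s − 5| < eps/6.
Choosing delta = eps/6 gives |(6s - 6) − 24| = 6|s − 5| < eps whenever |s − 5| < delta.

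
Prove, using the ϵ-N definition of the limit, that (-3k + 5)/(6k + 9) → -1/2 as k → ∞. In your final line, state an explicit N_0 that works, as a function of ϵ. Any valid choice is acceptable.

N_0 = (19/12)/ϵ

Suppose ϵ > 0. For k ≥ 1, |(-3k + 5)/(6k + 9) + 1/2| = |57|/(6(6k + 9)) = 57/(6(6k + 9)).
Since 6k + 9 ≥ 6k for k ≥ 1, this is ≤ 57/(6·6k) = (19/12)/k.
So |(-3k + 5)/(6k + 9) + 1/2| < ϵ whenever k > (19/12)/ϵ.
Take N_0 = (19/12)/ϵ. If k > N_0 then |(-3k + 5)/(6k + 9) + 1/2| ≤ (19/12)/k < ϵ.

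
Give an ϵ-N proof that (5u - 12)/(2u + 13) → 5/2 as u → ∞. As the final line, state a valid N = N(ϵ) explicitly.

Fix ϵ > 0. We seek N > 0 such that u > N implies |(5u - 12)/(2u + 13) − (5/2)| < ϵ.
(5u - 12)/(2u + 13) − (5/2) = (2(5u - 12) − 5(2u + 13)) / (2(2u + 13)) = -89/(2(2u + 13)).
For u > 0 we have 2u + 13 > 2u, so |(5u - 12)/(2u + 13) − (5/2)| = 89/(2(2u + 13)) < 89/(2·2u) = (89/4)/u.
Thus |(5u - 12)/(2u + 13) − (5/2)| < ϵ whenever u > (89/4)/ϵ.
Take N = (89/4)/ϵ. If u > N then |(5u - 12)/(2u + 13) − (5/2)| < (89/4)/u < ϵ.

N = (89/4)/ϵ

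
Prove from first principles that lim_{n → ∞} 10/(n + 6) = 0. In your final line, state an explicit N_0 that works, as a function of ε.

Let ε > 0. For n ≥ 1, |10/(n + 6) − 0| = 10/(n + 6) ≤ 10/n.
We need 10/n < ε, i.e. n > 10/ε.
Take N_0 = 10/ε. If n > N_0 then |10/(n + 6)| ≤ 10/n < ε.

N_0 = 10/ε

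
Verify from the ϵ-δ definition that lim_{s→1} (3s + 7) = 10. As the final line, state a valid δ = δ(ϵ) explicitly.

Let ϵ > 0 be given. We need δ > 0 so that 0 < |s − 1| < δ implies |(3s + 7) − 10| < ϵ.
Since (3s + 7) − 10 = 3(s − 1), we have |(3s + 7) − 10| = 3|s − 1|.
So 3|s − 1| < ϵ exactly when |s − 1| < ϵ/3.
Choosing δ = ϵ/3 gives |(3s + 7) − 10| = 3|s − 1| < ϵ whenever |s − 1| < δ.

δ = ϵ/3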